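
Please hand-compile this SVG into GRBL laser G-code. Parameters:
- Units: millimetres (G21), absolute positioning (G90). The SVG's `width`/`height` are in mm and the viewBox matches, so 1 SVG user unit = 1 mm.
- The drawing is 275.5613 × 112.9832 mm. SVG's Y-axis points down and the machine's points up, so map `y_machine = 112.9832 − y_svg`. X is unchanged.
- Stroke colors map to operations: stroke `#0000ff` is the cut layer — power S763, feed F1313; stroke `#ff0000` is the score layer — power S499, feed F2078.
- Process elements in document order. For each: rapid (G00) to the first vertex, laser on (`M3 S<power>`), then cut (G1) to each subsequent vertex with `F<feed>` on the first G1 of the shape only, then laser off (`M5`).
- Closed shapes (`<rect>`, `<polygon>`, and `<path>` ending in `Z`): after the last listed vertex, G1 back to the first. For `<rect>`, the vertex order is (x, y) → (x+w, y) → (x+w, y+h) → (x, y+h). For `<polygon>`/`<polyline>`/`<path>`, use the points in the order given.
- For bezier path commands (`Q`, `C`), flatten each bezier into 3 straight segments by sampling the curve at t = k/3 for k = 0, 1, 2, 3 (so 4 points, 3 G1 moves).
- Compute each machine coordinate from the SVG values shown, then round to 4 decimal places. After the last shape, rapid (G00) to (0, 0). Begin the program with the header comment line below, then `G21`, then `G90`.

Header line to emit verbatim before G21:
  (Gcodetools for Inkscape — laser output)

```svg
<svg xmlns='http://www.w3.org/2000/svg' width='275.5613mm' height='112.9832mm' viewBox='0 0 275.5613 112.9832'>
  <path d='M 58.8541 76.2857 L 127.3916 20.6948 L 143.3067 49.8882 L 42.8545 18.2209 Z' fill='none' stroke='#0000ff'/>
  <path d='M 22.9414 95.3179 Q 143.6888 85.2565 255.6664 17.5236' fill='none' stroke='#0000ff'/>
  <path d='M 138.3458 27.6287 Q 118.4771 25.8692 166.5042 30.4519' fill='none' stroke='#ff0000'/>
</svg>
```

(Gcodetools for Inkscape — laser output)
G21
G90
G00 X58.8541 Y36.6975
M3 S763
G1 X127.3916 Y92.2884 F1313
G1 X143.3067 Y63.0950
G1 X42.8545 Y94.7623
G1 X58.8541 Y36.6975
M5
G00 X22.9414 Y17.6653
M3 S763
G1 X102.4652 Y30.7808 F1313
G1 X180.0402 Y56.7123
G1 X255.6664 Y95.4596
M5
G00 X138.3458 Y85.3545
M3 S499
G1 X132.6440 Y85.8228 F2078
G1 X142.0301 Y84.8817
G1 X166.5042 Y82.5313
M5
G00 X0.0000 Y0.0000

Since the viewBox matches the mm dimensions, user units are millimetres directly. The only transform is the Y-flip y_m = 112.9832 − y_svg.

Shape 1 is a closed polygon drawn with `<path>`. Its stroke #0000ff means cut at S763, F1313. After flipping Y the toolpath is (58.8541,36.6975) → (127.3916,92.2884) → (143.3067,63.0950) → (42.8545,94.7623) → (58.8541,36.6975), returning to the start.

Shape 2 is a quadratic bezier drawn with `<path>`. Its stroke #0000ff means cut at S763, F1313. After flipping Y the toolpath is (22.9414,17.6653) → (102.4652,30.7808) → (180.0402,56.7123) → (255.6664,95.4596).

Shape 3 is a quadratic bezier drawn with `<path>`. Its stroke #ff0000 means score at S499, F2078. After flipping Y the toolpath is (138.3458,85.3545) → (132.6440,85.8228) → (142.0301,84.8817) → (166.5042,82.5313).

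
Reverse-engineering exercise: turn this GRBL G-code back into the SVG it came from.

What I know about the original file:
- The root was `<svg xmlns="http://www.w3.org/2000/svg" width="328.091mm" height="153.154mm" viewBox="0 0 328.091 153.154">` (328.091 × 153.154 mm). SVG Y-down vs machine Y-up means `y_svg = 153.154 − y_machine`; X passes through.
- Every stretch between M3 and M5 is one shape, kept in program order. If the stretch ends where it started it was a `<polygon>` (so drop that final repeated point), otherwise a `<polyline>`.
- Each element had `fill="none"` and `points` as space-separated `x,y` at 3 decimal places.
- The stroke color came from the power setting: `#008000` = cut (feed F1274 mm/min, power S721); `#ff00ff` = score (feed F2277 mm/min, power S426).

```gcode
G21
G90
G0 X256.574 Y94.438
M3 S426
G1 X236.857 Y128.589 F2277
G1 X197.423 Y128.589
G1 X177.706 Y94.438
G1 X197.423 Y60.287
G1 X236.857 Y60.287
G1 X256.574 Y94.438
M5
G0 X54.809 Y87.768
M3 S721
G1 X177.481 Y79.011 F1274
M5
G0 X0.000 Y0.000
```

<svg xmlns="http://www.w3.org/2000/svg" width="328.091mm" height="153.154mm" viewBox="0 0 328.091 153.154">
  <polygon points="256.574,58.716 236.857,24.565 197.423,24.565 177.706,58.716 197.423,92.867 236.857,92.867" fill="none" stroke="#ff00ff"/>
  <polyline points="54.809,65.386 177.481,74.143" fill="none" stroke="#008000"/>
</svg>

Machine Y-up, SVG Y-down with viewBox height 153.154, so y_svg = 153.154 − y_machine; X carries over.

Run 1: power S426 maps to stroke `#ff00ff` (score). The run returns to its start, so emit a `<polygon>` with points (Y-flipped): 256.574,58.716 236.857,24.565 197.423,24.565 177.706,58.716 197.423,92.867 236.857,92.867.

Run 2: S721 ⇒ cut layer `#008000`. The run is open, so emit a `<polyline>` with points (Y-flipped): 54.809,65.386 177.481,74.143.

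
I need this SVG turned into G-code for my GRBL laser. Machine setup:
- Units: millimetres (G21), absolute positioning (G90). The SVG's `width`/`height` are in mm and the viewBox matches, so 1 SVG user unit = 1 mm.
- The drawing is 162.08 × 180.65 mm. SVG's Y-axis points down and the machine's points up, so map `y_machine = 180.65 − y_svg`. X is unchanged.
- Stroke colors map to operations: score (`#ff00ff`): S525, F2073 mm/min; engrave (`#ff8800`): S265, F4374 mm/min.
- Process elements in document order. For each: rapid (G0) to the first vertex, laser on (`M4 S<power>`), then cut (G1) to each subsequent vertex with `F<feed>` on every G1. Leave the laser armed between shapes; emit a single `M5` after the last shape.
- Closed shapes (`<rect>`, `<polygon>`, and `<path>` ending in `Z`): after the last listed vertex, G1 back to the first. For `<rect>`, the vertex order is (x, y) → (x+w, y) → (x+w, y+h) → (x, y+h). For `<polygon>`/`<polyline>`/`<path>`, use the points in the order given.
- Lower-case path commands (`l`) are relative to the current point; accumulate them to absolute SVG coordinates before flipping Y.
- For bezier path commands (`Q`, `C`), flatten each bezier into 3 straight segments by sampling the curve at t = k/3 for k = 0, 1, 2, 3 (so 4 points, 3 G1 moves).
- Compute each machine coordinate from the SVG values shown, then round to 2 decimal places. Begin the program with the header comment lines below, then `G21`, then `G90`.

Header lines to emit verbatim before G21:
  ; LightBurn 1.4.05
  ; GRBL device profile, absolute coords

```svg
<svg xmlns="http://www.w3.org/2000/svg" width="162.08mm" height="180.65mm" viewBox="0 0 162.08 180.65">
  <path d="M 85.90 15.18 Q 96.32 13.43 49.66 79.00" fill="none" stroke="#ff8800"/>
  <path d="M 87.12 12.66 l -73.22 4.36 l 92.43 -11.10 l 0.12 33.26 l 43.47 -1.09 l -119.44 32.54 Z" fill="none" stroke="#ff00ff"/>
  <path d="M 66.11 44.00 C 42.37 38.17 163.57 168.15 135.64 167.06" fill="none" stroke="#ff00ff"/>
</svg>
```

viewBox `0 0 162.08 180.65` with mm width/height → 1 unit = 1 mm. Flip: y_m = 180.65 − y_svg.

**Shape 1** — `<path>` quadratic bezier, stroke `#ff8800` → engrave (S265, F4374). Control points (SVG): P0=(85.90,15.18), P1=(96.32,13.43), P2=(49.66,79.00); sampled at t=k/3. Machine vertices: (85.90,165.47) → (86.50,159.16) → (74.42,137.88) → (49.66,101.65). Open path.

**Shape 2** — `<path>` closed polygon, stroke `#ff00ff` → score (S525, F2073). Machine vertices: (87.12,167.99) → (13.90,163.63) → (106.33,174.73) → (106.45,141.47) → (149.92,142.56) → (30.48,110.02) → (87.12,167.99). Closed: final G1 returns to the first vertex.

**Shape 3** — `<path>` cubic bezier, stroke `#ff00ff` → score (S525, F2073). Control points (SVG): P0=(66.11,44.00), P1=(42.37,38.17), P2=(163.57,168.15), P3=(135.64,167.06); sampled at t=k/3. Machine vertices: (66.11,136.65) → (79.79,107.09) → (124.75,46.31) → (135.64,13.59). Open path.

; LightBurn 1.4.05
; GRBL device profile, absolute coords
G21
G90
G0 X85.90 Y165.47
M4 S265
G1 X86.50 Y159.16 F4374
G1 X74.42 Y137.88 F4374
G1 X49.66 Y101.65 F4374
G0 X87.12 Y167.99
M4 S525
G1 X13.90 Y163.63 F2073
G1 X106.33 Y174.73 F2073
G1 X106.45 Y141.47 F2073
G1 X149.92 Y142.56 F2073
G1 X30.48 Y110.02 F2073
G1 X87.12 Y167.99 F2073
G0 X66.11 Y136.65
M4 S525
G1 X79.79 Y107.09 F2073
G1 X124.75 Y46.31 F2073
G1 X135.64 Y13.59 F2073
M5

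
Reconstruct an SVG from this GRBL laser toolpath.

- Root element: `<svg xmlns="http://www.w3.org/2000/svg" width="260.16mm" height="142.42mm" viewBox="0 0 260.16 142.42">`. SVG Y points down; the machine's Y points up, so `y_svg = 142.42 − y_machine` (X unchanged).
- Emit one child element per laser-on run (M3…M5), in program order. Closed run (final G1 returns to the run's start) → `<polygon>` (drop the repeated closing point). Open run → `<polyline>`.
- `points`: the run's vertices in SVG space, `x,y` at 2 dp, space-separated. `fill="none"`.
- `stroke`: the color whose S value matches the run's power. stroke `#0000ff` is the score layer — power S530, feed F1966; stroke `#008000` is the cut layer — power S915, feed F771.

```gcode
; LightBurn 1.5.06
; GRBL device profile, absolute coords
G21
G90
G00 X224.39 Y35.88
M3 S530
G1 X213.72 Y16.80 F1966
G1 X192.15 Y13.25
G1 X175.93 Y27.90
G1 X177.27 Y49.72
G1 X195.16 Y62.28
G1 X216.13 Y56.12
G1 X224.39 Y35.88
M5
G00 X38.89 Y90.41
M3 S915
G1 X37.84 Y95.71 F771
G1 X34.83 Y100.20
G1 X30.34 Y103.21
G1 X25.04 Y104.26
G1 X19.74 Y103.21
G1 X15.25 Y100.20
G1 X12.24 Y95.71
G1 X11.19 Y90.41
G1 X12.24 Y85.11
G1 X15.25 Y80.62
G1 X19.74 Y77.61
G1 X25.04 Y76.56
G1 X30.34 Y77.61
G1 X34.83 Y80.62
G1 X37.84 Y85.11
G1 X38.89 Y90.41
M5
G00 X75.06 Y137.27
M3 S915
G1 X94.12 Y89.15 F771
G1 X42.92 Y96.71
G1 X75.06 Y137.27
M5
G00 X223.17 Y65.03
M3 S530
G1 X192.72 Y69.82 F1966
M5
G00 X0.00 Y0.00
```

Machine Y-up, SVG Y-down with viewBox height 142.42, so y_svg = 142.42 − y_machine; X carries over.

Run 1: S530 ⇒ score layer `#0000ff`. The run returns to its start, so emit a `<polygon>` with points (Y-flipped): 224.39,106.54 213.72,125.62 192.15,129.17 175.93,114.52 177.27,92.70 195.16,80.14 216.13,86.30.

Run 2: power S915 maps to stroke `#008000` (cut). The run returns to its start, so emit a `<polygon>` with points (Y-flipped): 38.89,52.01 37.84,46.71 34.83,42.22 30.34,39.21 25.04,38.16 19.74,39.21 15.25,42.22 12.24,46.71 11.19,52.01 12.24,57.31 15.25,61.80 19.74,64.81 25.04,65.86 30.34,64.81 34.83,61.80 37.84,57.31.

Run 3: the run's S915 means `#008000` (cut). The run returns to its start, so emit a `<polygon>` with points (Y-flipped): 75.06,5.15 94.12,53.27 42.92,45.71.

Run 4: S530 ⇒ score layer `#0000ff`. The run is open, so emit a `<polyline>` with points (Y-flipped): 223.17,77.39 192.72,72.60.

<svg xmlns="http://www.w3.org/2000/svg" width="260.16mm" height="142.42mm" viewBox="0 0 260.16 142.42">
  <polygon points="224.39,106.54 213.72,125.62 192.15,129.17 175.93,114.52 177.27,92.70 195.16,80.14 216.13,86.30" fill="none" stroke="#0000ff"/>
  <polygon points="38.89,52.01 37.84,46.71 34.83,42.22 30.34,39.21 25.04,38.16 19.74,39.21 15.25,42.22 12.24,46.71 11.19,52.01 12.24,57.31 15.25,61.80 19.74,64.81 25.04,65.86 30.34,64.81 34.83,61.80 37.84,57.31" fill="none" stroke="#008000"/>
  <polygon points="75.06,5.15 94.12,53.27 42.92,45.71" fill="none" stroke="#008000"/>
  <polyline points="223.17,77.39 192.72,72.60" fill="none" stroke="#0000ff"/>
</svg>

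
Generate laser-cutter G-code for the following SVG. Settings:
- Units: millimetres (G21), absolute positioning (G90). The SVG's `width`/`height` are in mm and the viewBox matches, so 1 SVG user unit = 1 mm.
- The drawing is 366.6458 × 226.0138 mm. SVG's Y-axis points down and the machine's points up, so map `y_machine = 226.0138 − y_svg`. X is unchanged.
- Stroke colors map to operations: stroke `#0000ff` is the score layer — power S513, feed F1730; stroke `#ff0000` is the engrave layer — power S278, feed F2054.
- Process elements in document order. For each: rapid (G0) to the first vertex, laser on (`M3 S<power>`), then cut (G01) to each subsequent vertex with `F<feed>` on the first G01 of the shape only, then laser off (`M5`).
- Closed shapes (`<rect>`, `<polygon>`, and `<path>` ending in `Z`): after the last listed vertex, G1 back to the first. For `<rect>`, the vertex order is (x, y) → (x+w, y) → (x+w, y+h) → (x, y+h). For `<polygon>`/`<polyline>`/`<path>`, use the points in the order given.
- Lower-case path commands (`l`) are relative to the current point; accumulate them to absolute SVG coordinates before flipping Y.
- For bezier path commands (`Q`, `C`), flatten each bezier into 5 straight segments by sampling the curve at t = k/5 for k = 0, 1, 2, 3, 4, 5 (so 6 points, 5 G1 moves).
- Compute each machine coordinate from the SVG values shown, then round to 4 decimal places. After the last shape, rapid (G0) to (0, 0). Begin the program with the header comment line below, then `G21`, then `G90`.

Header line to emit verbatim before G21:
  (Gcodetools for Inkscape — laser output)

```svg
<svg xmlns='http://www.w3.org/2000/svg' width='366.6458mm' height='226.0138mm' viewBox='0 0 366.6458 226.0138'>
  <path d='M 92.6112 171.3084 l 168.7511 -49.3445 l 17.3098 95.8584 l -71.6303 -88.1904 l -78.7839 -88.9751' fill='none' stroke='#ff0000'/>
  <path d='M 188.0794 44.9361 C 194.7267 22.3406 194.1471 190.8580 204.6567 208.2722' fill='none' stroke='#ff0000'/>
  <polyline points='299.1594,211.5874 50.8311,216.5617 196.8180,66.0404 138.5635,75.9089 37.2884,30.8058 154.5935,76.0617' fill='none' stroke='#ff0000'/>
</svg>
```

(Gcodetools for Inkscape — laser output)
G21
G90
G0 X92.6112 Y54.7054
M3 S278
G01 X261.3623 Y104.0499 F2054
G01 X278.6721 Y8.1915
G01 X207.0418 Y96.3819
G01 X128.2579 Y185.3570
M5
G0 X188.0794 Y181.0777
M3 S278
G01 X191.3471 Y174.4392 F2054
G01 X193.7595 Y138.3599
G01 X196.1958 Y89.2663
G01 X199.5351 Y43.5848
G01 X204.6567 Y17.7416
M5
G0 X299.1594 Y14.4264
M3 S278
G01 X50.8311 Y9.4521 F2054
G01 X196.8180 Y159.9734
G01 X138.5635 Y150.1049
G01 X37.2884 Y195.2080
G01 X154.5935 Y149.9521
M5
G0 X0.0000 Y0.0000

Since the viewBox matches the mm dimensions, user units are millimetres directly. The only transform is the Y-flip y_m = 226.0138 − y_svg.

Shape 1 is a open polyline drawn with `<path>`. Its stroke #ff0000 means engrave at S278, F2054. After flipping Y the toolpath is (92.6112,54.7054) → (261.3623,104.0499) → (278.6721,8.1915) → (207.0418,96.3819) → (128.2579,185.3570).

Shape 2 is a cubic bezier drawn with `<path>`. Its stroke #ff0000 means engrave at S278, F2054. After flipping Y the toolpath is (188.0794,181.0777) → (191.3471,174.4392) → (193.7595,138.3599) → (196.1958,89.2663) → (199.5351,43.5848) → (204.6567,17.7416).

Shape 3 is a open polyline drawn with `<polyline>`. Its stroke #ff0000 means engrave at S278, F2054. After flipping Y the toolpath is (299.1594,14.4264) → (50.8311,9.4521) → (196.8180,159.9734) → (138.5635,150.1049) → (37.2884,195.2080) → (154.5935,149.9521).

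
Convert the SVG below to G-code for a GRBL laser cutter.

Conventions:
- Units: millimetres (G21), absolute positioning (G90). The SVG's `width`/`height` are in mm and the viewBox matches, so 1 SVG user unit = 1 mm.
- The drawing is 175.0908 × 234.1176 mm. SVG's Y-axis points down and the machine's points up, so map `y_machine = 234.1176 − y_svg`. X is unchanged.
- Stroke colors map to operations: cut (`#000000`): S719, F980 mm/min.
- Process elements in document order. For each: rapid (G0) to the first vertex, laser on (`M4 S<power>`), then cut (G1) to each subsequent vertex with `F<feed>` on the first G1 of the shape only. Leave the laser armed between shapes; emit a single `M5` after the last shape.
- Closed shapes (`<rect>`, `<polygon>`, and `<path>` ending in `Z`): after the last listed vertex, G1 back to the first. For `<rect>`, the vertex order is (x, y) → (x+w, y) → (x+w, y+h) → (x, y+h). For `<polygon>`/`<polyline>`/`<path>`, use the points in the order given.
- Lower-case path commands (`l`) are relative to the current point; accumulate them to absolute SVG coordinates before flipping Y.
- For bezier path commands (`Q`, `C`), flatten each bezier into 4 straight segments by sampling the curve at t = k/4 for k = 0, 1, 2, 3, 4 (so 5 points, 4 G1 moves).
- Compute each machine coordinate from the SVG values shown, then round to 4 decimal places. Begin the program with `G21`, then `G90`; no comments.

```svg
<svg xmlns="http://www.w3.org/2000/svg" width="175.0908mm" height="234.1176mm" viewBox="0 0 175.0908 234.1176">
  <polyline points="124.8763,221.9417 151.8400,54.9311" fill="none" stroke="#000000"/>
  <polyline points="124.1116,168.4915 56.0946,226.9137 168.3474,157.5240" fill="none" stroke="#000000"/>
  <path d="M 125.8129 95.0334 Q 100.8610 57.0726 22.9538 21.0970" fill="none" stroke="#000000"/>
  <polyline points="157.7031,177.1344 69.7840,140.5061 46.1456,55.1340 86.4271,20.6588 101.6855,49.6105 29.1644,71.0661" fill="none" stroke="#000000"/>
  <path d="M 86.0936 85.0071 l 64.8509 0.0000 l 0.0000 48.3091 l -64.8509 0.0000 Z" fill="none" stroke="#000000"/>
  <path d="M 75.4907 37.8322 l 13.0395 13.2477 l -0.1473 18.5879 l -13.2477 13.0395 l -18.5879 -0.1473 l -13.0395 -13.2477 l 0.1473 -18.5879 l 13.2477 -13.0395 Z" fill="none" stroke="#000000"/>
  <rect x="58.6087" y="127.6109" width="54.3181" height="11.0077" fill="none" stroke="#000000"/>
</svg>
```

G21
G90
G0 X124.8763 Y12.1759
M4 S719
G1 X151.8400 Y179.1865 F980
G0 X124.1116 Y65.6261
M4 S719
G1 X56.0946 Y7.2039 F980
G1 X168.3474 Y76.5936
G0 X125.8129 Y139.0842
M4 S719
G1 X110.0272 Y157.9405 F980
G1 X87.6222 Y176.5487
G1 X58.5977 Y194.9087
G1 X22.9538 Y213.0206
G0 X157.7031 Y56.9832
M4 S719
G1 X69.7840 Y93.6115 F980
G1 X46.1456 Y178.9836
G1 X86.4271 Y213.4588
G1 X101.6855 Y184.5071
G1 X29.1644 Y163.0515
G0 X86.0936 Y149.1105
M4 S719
G1 X150.9445 Y149.1105 F980
G1 X150.9445 Y100.8014
G1 X86.0936 Y100.8014
G1 X86.0936 Y149.1105
G0 X75.4907 Y196.2854
M4 S719
G1 X88.5302 Y183.0377 F980
G1 X88.3829 Y164.4498
G1 X75.1352 Y151.4103
G1 X56.5473 Y151.5576
G1 X43.5078 Y164.8053
G1 X43.6551 Y183.3932
G1 X56.9028 Y196.4327
G1 X75.4907 Y196.2854
G0 X58.6087 Y106.5067
M4 S719
G1 X112.9268 Y106.5067 F980
G1 X112.9268 Y95.4990
G1 X58.6087 Y95.4990
G1 X58.6087 Y106.5067
M5

Since the viewBox matches the mm dimensions, user units are millimetres directly. The only transform is the Y-flip y_m = 234.1176 − y_svg.

Shape 1 is a line segment drawn with `<polyline>`. Its stroke #000000 means cut at S719, F980. After flipping Y the toolpath is (124.8763,12.1759) → (151.8400,179.1865).

Shape 2 is a open polyline drawn with `<polyline>`. Its stroke #000000 means cut at S719, F980. After flipping Y the toolpath is (124.1116,65.6261) → (56.0946,7.2039) → (168.3474,76.5936).

Shape 3 is a quadratic bezier drawn with `<path>`. Its stroke #000000 means cut at S719, F980. After flipping Y the toolpath is (125.8129,139.0842) → (110.0272,157.9405) → (87.6222,176.5487) → (58.5977,194.9087) → (22.9538,213.0206).

Shape 4 is a open polyline drawn with `<polyline>`. Its stroke #000000 means cut at S719, F980. After flipping Y the toolpath is (157.7031,56.9832) → (69.7840,93.6115) → (46.1456,178.9836) → (86.4271,213.4588) → (101.6855,184.5071) → (29.1644,163.0515).

Shape 5 is a rectangle drawn with `<path>`. Its stroke #000000 means cut at S719, F980. After flipping Y the toolpath is (86.0936,149.1105) → (150.9445,149.1105) → (150.9445,100.8014) → (86.0936,100.8014) → (86.0936,149.1105), returning to the start.

Shape 6 is a regular polygon drawn with `<path>`. Its stroke #000000 means cut at S719, F980. After flipping Y the toolpath is (75.4907,196.2854) → (88.5302,183.0377) → (88.3829,164.4498) → (75.1352,151.4103) → (56.5473,151.5576) → (43.5078,164.8053) → (43.6551,183.3932) → (56.9028,196.4327) → (75.4907,196.2854), returning to the start.

Shape 7 is a rectangle drawn with `<rect>`. Its stroke #000000 means cut at S719, F980. After flipping Y the toolpath is (58.6087,106.5067) → (112.9268,106.5067) → (112.9268,95.4990) → (58.6087,95.4990) → (58.6087,106.5067), returning to the start.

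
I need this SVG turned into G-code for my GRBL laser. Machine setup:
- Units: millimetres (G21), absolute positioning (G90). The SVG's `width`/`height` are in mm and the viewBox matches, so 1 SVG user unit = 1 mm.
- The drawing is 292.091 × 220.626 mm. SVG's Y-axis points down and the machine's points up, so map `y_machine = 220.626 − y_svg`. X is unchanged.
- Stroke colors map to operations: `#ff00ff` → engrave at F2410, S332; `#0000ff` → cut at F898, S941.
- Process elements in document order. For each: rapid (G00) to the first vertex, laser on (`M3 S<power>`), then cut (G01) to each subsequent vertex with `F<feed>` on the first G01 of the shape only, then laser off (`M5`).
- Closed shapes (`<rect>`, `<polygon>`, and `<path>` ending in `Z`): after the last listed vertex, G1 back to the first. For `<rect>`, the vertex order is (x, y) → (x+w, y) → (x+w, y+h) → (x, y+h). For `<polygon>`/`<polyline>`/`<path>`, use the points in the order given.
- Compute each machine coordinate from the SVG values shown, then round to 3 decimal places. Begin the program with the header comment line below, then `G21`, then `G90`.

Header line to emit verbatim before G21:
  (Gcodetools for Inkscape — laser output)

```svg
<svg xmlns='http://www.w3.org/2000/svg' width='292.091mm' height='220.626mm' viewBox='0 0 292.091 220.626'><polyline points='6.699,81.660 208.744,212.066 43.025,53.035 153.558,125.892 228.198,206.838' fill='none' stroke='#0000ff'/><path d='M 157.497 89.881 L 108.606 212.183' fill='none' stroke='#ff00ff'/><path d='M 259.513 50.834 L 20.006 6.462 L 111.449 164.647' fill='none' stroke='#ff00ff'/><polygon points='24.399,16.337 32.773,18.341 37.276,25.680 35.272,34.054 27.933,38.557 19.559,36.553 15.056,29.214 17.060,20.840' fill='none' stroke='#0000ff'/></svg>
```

1 u = 1 mm; y_m = 220.626 − y.

[1] `<polyline>` open polyline, #0000ff→cut S941 F898: (6.699,138.966) → (208.744,8.560) → (43.025,167.591) → (153.558,94.734) → (228.198,13.788)

[2] `<path>` line segment, #ff00ff→engrave S332 F2410: (157.497,130.745) → (108.606,8.443)

[3] `<path>` open polyline, #ff00ff→engrave S332 F2410: (259.513,169.792) → (20.006,214.164) → (111.449,55.979)

[4] `<polygon>` regular polygon, #0000ff→cut S941 F898: (24.399,204.289) → (32.773,202.285) → (37.276,194.946) → (35.272,186.572) → (27.933,182.069) → (19.559,184.073) → (15.056,191.412) → (17.060,199.786) → (24.399,204.289) (closed)

(Gcodetools for Inkscape — laser output)
G21
G90
G00 X6.699 Y138.966
M3 S941
G01 X208.744 Y8.560 F898
G01 X43.025 Y167.591
G01 X153.558 Y94.734
G01 X228.198 Y13.788
M5
G00 X157.497 Y130.745
M3 S332
G01 X108.606 Y8.443 F2410
M5
G00 X259.513 Y169.792
M3 S332
G01 X20.006 Y214.164 F2410
G01 X111.449 Y55.979
M5
G00 X24.399 Y204.289
M3 S941
G01 X32.773 Y202.285 F898
G01 X37.276 Y194.946
G01 X35.272 Y186.572
G01 X27.933 Y182.069
G01 X19.559 Y184.073
G01 X15.056 Y191.412
G01 X17.060 Y199.786
G01 X24.399 Y204.289
M5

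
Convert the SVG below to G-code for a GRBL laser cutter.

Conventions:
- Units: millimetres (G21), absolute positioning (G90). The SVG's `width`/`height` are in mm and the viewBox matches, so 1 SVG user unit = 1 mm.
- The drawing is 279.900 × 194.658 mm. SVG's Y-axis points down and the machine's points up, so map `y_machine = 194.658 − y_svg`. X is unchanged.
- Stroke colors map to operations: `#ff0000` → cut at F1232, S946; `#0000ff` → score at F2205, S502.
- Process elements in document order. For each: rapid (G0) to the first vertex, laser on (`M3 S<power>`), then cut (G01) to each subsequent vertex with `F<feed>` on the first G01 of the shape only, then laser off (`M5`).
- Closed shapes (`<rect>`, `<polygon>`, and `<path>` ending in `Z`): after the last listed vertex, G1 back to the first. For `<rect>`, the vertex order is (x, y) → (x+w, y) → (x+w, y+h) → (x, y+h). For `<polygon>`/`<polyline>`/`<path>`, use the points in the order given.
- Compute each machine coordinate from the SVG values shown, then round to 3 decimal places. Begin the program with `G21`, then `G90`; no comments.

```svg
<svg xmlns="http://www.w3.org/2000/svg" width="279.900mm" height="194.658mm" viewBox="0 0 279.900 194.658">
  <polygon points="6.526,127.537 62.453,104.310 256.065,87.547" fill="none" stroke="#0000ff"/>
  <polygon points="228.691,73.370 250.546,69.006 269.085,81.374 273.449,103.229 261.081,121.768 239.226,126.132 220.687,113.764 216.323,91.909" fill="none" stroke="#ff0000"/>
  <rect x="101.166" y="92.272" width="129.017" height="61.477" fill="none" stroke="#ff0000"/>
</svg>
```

viewBox `0 0 279.900 194.658` with mm width/height → 1 unit = 1 mm. Flip: y_m = 194.658 − y_svg.

**Shape 1** — `<polygon>` closed polygon, stroke `#0000ff` → score (S502, F2205). Machine vertices: (6.526,67.121) → (62.453,90.348) → (256.065,107.111) → (6.526,67.121). Closed: final G1 returns to the first vertex.

**Shape 2** — `<polygon>` regular polygon, stroke `#ff0000` → cut (S946, F1232). Machine vertices: (228.691,121.288) → (250.546,125.652) → (269.085,113.284) → (273.449,91.429) → (261.081,72.890) → (239.226,68.526) → (220.687,80.894) → (216.323,102.749) → (228.691,121.288). Closed: final G1 returns to the first vertex.

**Shape 3** — `<rect>` rectangle, stroke `#ff0000` → cut (S946, F1232). Machine vertices: (101.166,102.386) → (230.183,102.386) → (230.183,40.909) → (101.166,40.909) → (101.166,102.386). Closed: final G1 returns to the first vertex.

G21
G90
G0 X6.526 Y67.121
M3 S502
G01 X62.453 Y90.348 F2205
G01 X256.065 Y107.111
G01 X6.526 Y67.121
M5
G0 X228.691 Y121.288
M3 S946
G01 X250.546 Y125.652 F1232
G01 X269.085 Y113.284
G01 X273.449 Y91.429
G01 X261.081 Y72.890
G01 X239.226 Y68.526
G01 X220.687 Y80.894
G01 X216.323 Y102.749
G01 X228.691 Y121.288
M5
G0 X101.166 Y102.386
M3 S946
G01 X230.183 Y102.386 F1232
G01 X230.183 Y40.909
G01 X101.166 Y40.909
G01 X101.166 Y102.386
M5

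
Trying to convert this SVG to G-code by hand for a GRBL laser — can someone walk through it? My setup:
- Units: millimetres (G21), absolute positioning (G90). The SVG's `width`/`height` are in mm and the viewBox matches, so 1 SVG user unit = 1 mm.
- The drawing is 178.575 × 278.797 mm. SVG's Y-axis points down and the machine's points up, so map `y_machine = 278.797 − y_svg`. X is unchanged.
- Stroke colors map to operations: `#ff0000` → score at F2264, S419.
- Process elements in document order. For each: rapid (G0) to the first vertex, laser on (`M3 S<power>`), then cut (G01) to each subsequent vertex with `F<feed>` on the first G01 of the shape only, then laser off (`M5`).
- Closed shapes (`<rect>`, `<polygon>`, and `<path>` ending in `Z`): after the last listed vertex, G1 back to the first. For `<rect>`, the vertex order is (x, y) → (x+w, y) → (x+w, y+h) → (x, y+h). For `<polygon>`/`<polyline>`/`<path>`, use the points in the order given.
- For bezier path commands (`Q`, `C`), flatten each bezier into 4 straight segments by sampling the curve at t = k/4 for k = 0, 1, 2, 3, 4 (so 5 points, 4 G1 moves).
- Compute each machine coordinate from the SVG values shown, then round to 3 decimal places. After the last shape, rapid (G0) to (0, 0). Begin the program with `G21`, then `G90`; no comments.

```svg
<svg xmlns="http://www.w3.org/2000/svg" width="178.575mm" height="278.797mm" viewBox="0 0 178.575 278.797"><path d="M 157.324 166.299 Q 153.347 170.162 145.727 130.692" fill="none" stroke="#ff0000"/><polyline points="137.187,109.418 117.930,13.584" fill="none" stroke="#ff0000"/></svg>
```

G21
G90
G0 X157.324 Y112.498
M3 S419
G01 X155.108 Y113.275 F2264
G01 X152.436 Y119.468
G01 X149.309 Y131.078
G01 X145.727 Y148.105
M5
G0 X137.187 Y169.379
M3 S419
G01 X117.930 Y265.213 F2264
M5
G0 X0.000 Y0.000

1 u = 1 mm; y_m = 278.797 − y.

[1] `<path>` quadratic bezier, #ff0000→score S419 F2264: (157.324,112.498) → (155.108,113.275) → (152.436,119.468) → (149.309,131.078) → (145.727,148.105)

[2] `<polyline>` line segment, #ff0000→score S419 F2264: (137.187,169.379) → (117.930,265.213)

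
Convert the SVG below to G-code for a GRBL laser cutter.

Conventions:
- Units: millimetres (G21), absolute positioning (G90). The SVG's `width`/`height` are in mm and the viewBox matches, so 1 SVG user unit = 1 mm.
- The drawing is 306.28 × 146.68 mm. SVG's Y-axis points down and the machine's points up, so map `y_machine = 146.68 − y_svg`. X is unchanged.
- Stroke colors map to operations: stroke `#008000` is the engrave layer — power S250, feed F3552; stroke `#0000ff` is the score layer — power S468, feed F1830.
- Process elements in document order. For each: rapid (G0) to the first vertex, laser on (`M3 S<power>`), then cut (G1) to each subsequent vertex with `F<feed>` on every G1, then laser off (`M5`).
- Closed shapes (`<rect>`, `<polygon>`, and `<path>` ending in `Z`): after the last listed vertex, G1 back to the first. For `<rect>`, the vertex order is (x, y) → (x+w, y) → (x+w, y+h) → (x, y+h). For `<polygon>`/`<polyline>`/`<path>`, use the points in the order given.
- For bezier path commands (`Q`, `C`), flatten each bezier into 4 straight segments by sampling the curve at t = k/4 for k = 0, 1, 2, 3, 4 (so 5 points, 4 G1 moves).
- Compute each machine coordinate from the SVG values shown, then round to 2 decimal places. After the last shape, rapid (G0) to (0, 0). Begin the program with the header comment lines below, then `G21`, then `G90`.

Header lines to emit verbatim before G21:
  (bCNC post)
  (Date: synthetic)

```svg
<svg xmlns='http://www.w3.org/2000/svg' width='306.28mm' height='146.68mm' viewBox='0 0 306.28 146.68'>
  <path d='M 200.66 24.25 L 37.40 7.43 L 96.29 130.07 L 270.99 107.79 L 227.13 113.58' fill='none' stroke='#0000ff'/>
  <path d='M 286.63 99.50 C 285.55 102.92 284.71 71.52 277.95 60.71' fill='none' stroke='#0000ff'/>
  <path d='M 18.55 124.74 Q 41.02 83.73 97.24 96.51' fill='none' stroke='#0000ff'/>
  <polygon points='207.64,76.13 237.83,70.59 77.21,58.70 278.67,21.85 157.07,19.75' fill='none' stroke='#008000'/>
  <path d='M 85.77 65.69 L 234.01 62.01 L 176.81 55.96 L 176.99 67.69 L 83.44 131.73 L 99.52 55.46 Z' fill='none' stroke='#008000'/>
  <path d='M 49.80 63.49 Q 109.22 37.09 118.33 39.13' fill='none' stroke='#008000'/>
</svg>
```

Since the viewBox matches the mm dimensions, user units are millimetres directly. The only transform is the Y-flip y_m = 146.68 − y_svg.

Shape 1 is a open polyline drawn with `<path>`. Its stroke #0000ff means score at S468, F1830. After flipping Y the toolpath is (200.66,122.43) → (37.40,139.25) → (96.29,16.61) → (270.99,38.89) → (227.13,33.10).

Shape 2 is a cubic bezier drawn with `<path>`. Its stroke #0000ff means score at S468, F1830. After flipping Y the toolpath is (286.63,47.18) → (285.77,50.28) → (284.42,61.24) → (282.01,74.87) → (277.95,85.97).

Shape 3 is a quadratic bezier drawn with `<path>`. Its stroke #0000ff means score at S468, F1830. After flipping Y the toolpath is (18.55,21.94) → (31.89,39.08) → (49.46,49.50) → (71.24,53.20) → (97.24,50.17).

Shape 4 is a closed polygon drawn with `<polygon>`. Its stroke #008000 means engrave at S250, F3552. After flipping Y the toolpath is (207.64,70.55) → (237.83,76.09) → (77.21,87.98) → (278.67,124.83) → (157.07,126.93) → (207.64,70.55), returning to the start.

Shape 5 is a closed polygon drawn with `<path>`. Its stroke #008000 means engrave at S250, F3552. After flipping Y the toolpath is (85.77,80.99) → (234.01,84.67) → (176.81,90.72) → (176.99,78.99) → (83.44,14.95) → (99.52,91.22) → (85.77,80.99), returning to the start.

Shape 6 is a quadratic bezier drawn with `<path>`. Its stroke #008000 means engrave at S250, F3552. After flipping Y the toolpath is (49.80,83.19) → (76.37,94.61) → (96.64,102.48) → (110.63,106.79) → (118.33,107.55).

(bCNC post)
(Date: synthetic)
G21
G90
G0 X200.66 Y122.43
M3 S468
G1 X37.40 Y139.25 F1830
G1 X96.29 Y16.61 F1830
G1 X270.99 Y38.89 F1830
G1 X227.13 Y33.10 F1830
M5
G0 X286.63 Y47.18
M3 S468
G1 X285.77 Y50.28 F1830
G1 X284.42 Y61.24 F1830
G1 X282.01 Y74.87 F1830
G1 X277.95 Y85.97 F1830
M5
G0 X18.55 Y21.94
M3 S468
G1 X31.89 Y39.08 F1830
G1 X49.46 Y49.50 F1830
G1 X71.24 Y53.20 F1830
G1 X97.24 Y50.17 F1830
M5
G0 X207.64 Y70.55
M3 S250
G1 X237.83 Y76.09 F3552
G1 X77.21 Y87.98 F3552
G1 X278.67 Y124.83 F3552
G1 X157.07 Y126.93 F3552
G1 X207.64 Y70.55 F3552
M5
G0 X85.77 Y80.99
M3 S250
G1 X234.01 Y84.67 F3552
G1 X176.81 Y90.72 F3552
G1 X176.99 Y78.99 F3552
G1 X83.44 Y14.95 F3552
G1 X99.52 Y91.22 F3552
G1 X85.77 Y80.99 F3552
M5
G0 X49.80 Y83.19
M3 S250
G1 X76.37 Y94.61 F3552
G1 X96.64 Y102.48 F3552
G1 X110.63 Y106.79 F3552
G1 X118.33 Y107.55 F3552
M5
G0 X0.00 Y0.00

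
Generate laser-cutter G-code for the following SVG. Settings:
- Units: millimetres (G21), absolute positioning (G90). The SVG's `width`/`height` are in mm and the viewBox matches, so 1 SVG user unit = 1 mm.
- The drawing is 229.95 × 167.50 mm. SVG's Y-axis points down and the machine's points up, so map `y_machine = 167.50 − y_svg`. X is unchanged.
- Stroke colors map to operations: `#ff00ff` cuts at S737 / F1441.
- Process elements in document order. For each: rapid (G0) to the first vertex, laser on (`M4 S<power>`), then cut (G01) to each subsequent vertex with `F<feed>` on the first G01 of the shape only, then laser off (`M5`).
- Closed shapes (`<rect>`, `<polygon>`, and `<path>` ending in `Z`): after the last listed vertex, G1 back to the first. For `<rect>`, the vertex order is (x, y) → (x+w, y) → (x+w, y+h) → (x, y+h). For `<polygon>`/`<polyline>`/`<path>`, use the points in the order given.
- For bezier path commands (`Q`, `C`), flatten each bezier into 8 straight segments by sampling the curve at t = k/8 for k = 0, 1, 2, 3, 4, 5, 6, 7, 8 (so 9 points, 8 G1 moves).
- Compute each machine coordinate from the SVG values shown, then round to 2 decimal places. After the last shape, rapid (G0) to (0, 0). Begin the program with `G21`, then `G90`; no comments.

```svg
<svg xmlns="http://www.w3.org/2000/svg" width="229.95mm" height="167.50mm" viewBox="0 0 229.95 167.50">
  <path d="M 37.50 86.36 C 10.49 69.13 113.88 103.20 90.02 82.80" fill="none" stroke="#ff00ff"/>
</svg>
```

G21
G90
G0 X37.50 Y81.14
M4 S737
G01 X32.98 Y85.40 F1441
G01 X37.67 Y86.10
G01 X48.54 Y84.46
G01 X62.58 Y81.73
G01 X76.77 Y79.15
G01 X88.08 Y77.96
G01 X93.51 Y79.40
G01 X90.02 Y84.70
M5
G0 X0.00 Y0.00

viewBox `0 0 229.95 167.50` with mm width/height → 1 unit = 1 mm. Flip: y_m = 167.50 − y_svg.

**Shape 1** — `<path>` cubic bezier, stroke `#ff00ff` → cut (S737, F1441). Control points (SVG): P0=(37.50,86.36), P1=(10.49,69.13), P2=(113.88,103.20), P3=(90.02,82.80); sampled at t=k/8. Machine vertices: (37.50,81.14) → (32.98,85.40) → (37.67,86.10) → (48.54,84.46) → (62.58,81.73) → (76.77,79.15) → (88.08,77.96) → (93.51,79.40) → (90.02,84.70). Open path.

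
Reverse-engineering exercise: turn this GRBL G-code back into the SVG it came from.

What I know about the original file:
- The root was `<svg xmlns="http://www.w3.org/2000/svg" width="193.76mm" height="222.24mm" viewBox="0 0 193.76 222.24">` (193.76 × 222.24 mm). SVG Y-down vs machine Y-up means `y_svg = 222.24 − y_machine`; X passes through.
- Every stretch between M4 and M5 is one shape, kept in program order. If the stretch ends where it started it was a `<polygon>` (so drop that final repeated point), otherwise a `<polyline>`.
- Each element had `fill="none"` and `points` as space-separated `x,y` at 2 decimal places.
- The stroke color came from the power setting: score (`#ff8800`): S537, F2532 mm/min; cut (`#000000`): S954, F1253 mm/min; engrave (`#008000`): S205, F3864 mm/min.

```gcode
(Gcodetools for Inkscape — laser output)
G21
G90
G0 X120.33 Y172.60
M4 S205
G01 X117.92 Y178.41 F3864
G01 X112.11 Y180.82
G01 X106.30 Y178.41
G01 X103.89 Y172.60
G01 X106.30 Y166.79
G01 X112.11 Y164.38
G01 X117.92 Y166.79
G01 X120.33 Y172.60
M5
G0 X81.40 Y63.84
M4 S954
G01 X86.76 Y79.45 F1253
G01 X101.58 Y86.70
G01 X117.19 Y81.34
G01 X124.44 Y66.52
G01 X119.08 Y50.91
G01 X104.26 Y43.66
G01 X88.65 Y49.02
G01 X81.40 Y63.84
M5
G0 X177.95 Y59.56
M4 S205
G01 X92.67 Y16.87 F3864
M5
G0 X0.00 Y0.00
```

Each laser-on run becomes one SVG element. Flip Y back into SVG space with y_svg = 222.24 − y_machine.

Run 1: the run's S205 means `#008000` (engrave). The run returns to its start, so emit a `<polygon>` with points (Y-flipped): 120.33,49.64 117.92,43.83 112.11,41.42 106.30,43.83 103.89,49.64 106.30,55.45 112.11,57.86 117.92,55.45.

Run 2: power S954 maps to stroke `#000000` (cut). The run returns to its start, so emit a `<polygon>` with points (Y-flipped): 81.40,158.40 86.76,142.79 101.58,135.54 117.19,140.90 124.44,155.72 119.08,171.33 104.26,178.58 88.65,173.22.

Run 3: power S205 maps to stroke `#008000` (engrave). The run is open, so emit a `<polyline>` with points (Y-flipped): 177.95,162.68 92.67,205.37.

<svg xmlns="http://www.w3.org/2000/svg" width="193.76mm" height="222.24mm" viewBox="0 0 193.76 222.24">
  <polygon points="120.33,49.64 117.92,43.83 112.11,41.42 106.30,43.83 103.89,49.64 106.30,55.45 112.11,57.86 117.92,55.45" fill="none" stroke="#008000"/>
  <polygon points="81.40,158.40 86.76,142.79 101.58,135.54 117.19,140.90 124.44,155.72 119.08,171.33 104.26,178.58 88.65,173.22" fill="none" stroke="#000000"/>
  <polyline points="177.95,162.68 92.67,205.37" fill="none" stroke="#008000"/>
</svg>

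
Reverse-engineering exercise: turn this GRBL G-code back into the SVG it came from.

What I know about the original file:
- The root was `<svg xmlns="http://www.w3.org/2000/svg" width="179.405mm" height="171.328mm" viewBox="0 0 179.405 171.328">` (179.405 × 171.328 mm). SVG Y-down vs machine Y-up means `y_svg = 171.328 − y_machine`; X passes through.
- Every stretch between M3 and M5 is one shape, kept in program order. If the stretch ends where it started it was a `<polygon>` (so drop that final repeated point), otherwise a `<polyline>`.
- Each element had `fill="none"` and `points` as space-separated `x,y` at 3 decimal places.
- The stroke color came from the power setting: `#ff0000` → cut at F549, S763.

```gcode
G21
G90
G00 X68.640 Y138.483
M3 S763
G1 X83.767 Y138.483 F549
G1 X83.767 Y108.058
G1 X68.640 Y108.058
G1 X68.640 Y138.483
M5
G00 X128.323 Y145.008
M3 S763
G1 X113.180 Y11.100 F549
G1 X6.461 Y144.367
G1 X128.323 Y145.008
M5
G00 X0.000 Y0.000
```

<svg xmlns="http://www.w3.org/2000/svg" width="179.405mm" height="171.328mm" viewBox="0 0 179.405 171.328">
  <polygon points="68.640,32.845 83.767,32.845 83.767,63.270 68.640,63.270" fill="none" stroke="#ff0000"/>
  <polygon points="128.323,26.320 113.180,160.228 6.461,26.961" fill="none" stroke="#ff0000"/>
</svg>

Machine Y-up, SVG Y-down with viewBox height 171.328, so y_svg = 171.328 − y_machine; X carries over. Every run uses S763, so all elements get stroke `#ff0000` (cut).

Run 1: The run returns to its start, so emit a `<polygon>` with points (Y-flipped): 68.640,32.845 83.767,32.845 83.767,63.270 68.640,63.270.

Run 2: The run returns to its start, so emit a `<polygon>` with points (Y-flipped): 128.323,26.320 113.180,160.228 6.461,26.961.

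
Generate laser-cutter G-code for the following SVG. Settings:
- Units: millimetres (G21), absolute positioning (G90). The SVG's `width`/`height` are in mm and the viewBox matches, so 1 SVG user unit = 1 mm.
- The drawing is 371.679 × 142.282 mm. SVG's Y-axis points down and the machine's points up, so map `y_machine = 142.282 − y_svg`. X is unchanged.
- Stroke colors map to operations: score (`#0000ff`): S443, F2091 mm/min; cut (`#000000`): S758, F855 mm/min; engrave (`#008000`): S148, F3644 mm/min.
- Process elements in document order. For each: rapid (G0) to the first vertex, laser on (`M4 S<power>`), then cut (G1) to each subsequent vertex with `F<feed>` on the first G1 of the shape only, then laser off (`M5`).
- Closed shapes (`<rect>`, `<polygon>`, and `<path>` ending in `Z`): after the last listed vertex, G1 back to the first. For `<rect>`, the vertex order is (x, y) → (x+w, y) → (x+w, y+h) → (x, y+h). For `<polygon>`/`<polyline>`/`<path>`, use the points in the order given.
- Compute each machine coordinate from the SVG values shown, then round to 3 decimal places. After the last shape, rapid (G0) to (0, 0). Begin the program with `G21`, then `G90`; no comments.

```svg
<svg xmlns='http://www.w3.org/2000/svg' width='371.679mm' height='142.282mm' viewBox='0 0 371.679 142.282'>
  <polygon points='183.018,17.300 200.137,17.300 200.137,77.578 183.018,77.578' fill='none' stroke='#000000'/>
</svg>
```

viewBox `0 0 371.679 142.282` with mm width/height → 1 unit = 1 mm. Flip: y_m = 142.282 − y_svg.

**Shape 1** — `<polygon>` rectangle, stroke `#000000` → cut (S758, F855). Machine vertices: (183.018,124.982) → (200.137,124.982) → (200.137,64.704) → (183.018,64.704) → (183.018,124.982). Closed: final G1 returns to the first vertex.

G21
G90
G0 X183.018 Y124.982
M4 S758
G1 X200.137 Y124.982 F855
G1 X200.137 Y64.704
G1 X183.018 Y64.704
G1 X183.018 Y124.982
M5
G0 X0.000 Y0.000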